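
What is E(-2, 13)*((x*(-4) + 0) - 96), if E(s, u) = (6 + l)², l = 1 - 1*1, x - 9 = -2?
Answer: -4464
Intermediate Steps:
x = 7 (x = 9 - 2 = 7)
l = 0 (l = 1 - 1 = 0)
E(s, u) = 36 (E(s, u) = (6 + 0)² = 6² = 36)
E(-2, 13)*((x*(-4) + 0) - 96) = 36*((7*(-4) + 0) - 96) = 36*((-28 + 0) - 96) = 36*(-28 - 96) = 36*(-124) = -4464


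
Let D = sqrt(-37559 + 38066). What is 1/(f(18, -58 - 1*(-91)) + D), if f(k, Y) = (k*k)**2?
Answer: 34992/3673320023 - 13*sqrt(3)/11019960069 ≈ 9.5239e-6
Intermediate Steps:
f(k, Y) = k**4 (f(k, Y) = (k**2)**2 = k**4)
D = 13*sqrt(3) (D = sqrt(507) = 13*sqrt(3) ≈ 22.517)
1/(f(18, -58 - 1*(-91)) + D) = 1/(18**4 + 13*sqrt(3)) = 1/(104976 + 13*sqrt(3))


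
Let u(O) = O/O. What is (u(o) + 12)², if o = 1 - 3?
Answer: 169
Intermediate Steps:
o = -2
u(O) = 1
(u(o) + 12)² = (1 + 12)² = 13² = 169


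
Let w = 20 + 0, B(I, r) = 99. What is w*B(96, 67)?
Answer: 1980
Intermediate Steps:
w = 20
w*B(96, 67) = 20*99 = 1980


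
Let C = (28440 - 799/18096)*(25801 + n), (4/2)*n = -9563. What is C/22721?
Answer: 7211782616733/274106144 ≈ 26310.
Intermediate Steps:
n = -9563/2 (n = (½)*(-9563) = -9563/2 ≈ -4781.5)
C = 7211782616733/12064 (C = (28440 - 799/18096)*(25801 - 9563/2) = (28440 - 799*1/18096)*(42039/2) = (28440 - 799/18096)*(42039/2) = (514649441/18096)*(42039/2) = 7211782616733/12064 ≈ 5.9779e+8)
C/22721 = (7211782616733/12064)/22721 = (7211782616733/12064)*(1/22721) = 7211782616733/274106144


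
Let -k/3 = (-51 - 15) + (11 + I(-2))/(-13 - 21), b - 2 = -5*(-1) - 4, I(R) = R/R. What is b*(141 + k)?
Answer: 17343/17 ≈ 1020.2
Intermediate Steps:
I(R) = 1
b = 3 (b = 2 + (-5*(-1) - 4) = 2 + (5 - 4) = 2 + 1 = 3)
k = 3384/17 (k = -3*((-51 - 15) + (11 + 1)/(-13 - 21)) = -3*(-66 + 12/(-34)) = -3*(-66 + 12*(-1/34)) = -3*(-66 - 6/17) = -3*(-1128/17) = 3384/17 ≈ 199.06)
b*(141 + k) = 3*(141 + 3384/17) = 3*(5781/17) = 17343/17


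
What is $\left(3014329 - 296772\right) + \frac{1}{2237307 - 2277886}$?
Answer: $\frac{110275745502}{40579} \approx 2.7176 \cdot 10^{6}$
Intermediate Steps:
$\left(3014329 - 296772\right) + \frac{1}{2237307 - 2277886} = 2717557 + \frac{1}{-40579} = 2717557 - \frac{1}{40579} = \frac{110275745502}{40579}$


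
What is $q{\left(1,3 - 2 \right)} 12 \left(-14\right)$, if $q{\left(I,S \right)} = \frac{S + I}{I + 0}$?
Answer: $-336$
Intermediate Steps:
$q{\left(I,S \right)} = \frac{I + S}{I}$
$q{\left(1,3 - 2 \right)} 12 \left(-14\right) = \frac{1 + \left(3 - 2\right)}{1} \cdot 12 \left(-14\right) = 1 \left(1 + 1\right) 12 \left(-14\right) = 1 \cdot 2 \cdot 12 \left(-14\right) = 2 \cdot 12 \left(-14\right) = 24 \left(-14\right) = -336$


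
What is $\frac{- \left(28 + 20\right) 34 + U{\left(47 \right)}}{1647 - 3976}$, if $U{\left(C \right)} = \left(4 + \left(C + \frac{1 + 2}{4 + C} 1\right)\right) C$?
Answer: $- \frac{13052}{39593} \approx -0.32965$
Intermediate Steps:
$U{\left(C \right)} = C \left(4 + C + \frac{3}{4 + C}\right)$ ($U{\left(C \right)} = \left(4 + \left(C + \frac{3}{4 + C} 1\right)\right) C = \left(4 + \left(C + \frac{3}{4 + C}\right)\right) C = \left(4 + C + \frac{3}{4 + C}\right) C = C \left(4 + C + \frac{3}{4 + C}\right)$)
$\frac{- \left(28 + 20\right) 34 + U{\left(47 \right)}}{1647 - 3976} = \frac{- \left(28 + 20\right) 34 + \frac{47 \left(19 + 47^{2} + 8 \cdot 47\right)}{4 + 47}}{1647 - 3976} = \frac{- 48 \cdot 34 + \frac{47 \left(19 + 2209 + 376\right)}{51}}{-2329} = \left(\left(-1\right) 1632 + 47 \cdot \frac{1}{51} \cdot 2604\right) \left(- \frac{1}{2329}\right) = \left(-1632 + \frac{40796}{17}\right) \left(- \frac{1}{2329}\right) = \frac{13052}{17} \left(- \frac{1}{2329}\right) = - \frac{13052}{39593}$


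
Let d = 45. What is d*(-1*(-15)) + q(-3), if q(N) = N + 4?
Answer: 676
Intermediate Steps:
q(N) = 4 + N
d*(-1*(-15)) + q(-3) = 45*(-1*(-15)) + (4 - 3) = 45*15 + 1 = 675 + 1 = 676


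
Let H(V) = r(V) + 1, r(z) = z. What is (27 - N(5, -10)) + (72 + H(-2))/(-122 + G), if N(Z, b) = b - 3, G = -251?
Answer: 14849/373 ≈ 39.810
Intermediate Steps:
N(Z, b) = -3 + b
H(V) = 1 + V (H(V) = V + 1 = 1 + V)
(27 - N(5, -10)) + (72 + H(-2))/(-122 + G) = (27 - (-3 - 10)) + (72 + (1 - 2))/(-122 - 251) = (27 - 1*(-13)) + (72 - 1)/(-373) = (27 + 13) + 71*(-1/373) = 40 - 71/373 = 14849/373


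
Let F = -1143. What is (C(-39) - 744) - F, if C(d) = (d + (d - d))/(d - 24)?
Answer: 8392/21 ≈ 399.62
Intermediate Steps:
C(d) = d/(-24 + d) (C(d) = (d + 0)/(-24 + d) = d/(-24 + d))
(C(-39) - 744) - F = (-39/(-24 - 39) - 744) - 1*(-1143) = (-39/(-63) - 744) + 1143 = (-39*(-1/63) - 744) + 1143 = (13/21 - 744) + 1143 = -15611/21 + 1143 = 8392/21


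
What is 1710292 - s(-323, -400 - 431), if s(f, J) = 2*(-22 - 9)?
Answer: 1710354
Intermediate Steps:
s(f, J) = -62 (s(f, J) = 2*(-31) = -62)
1710292 - s(-323, -400 - 431) = 1710292 - 1*(-62) = 1710292 + 62 = 1710354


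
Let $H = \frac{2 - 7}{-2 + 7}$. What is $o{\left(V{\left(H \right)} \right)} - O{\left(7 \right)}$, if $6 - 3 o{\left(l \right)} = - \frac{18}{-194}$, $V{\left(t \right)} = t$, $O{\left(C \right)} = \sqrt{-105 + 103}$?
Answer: $\frac{191}{97} - i \sqrt{2} \approx 1.9691 - 1.4142 i$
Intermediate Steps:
$O{\left(C \right)} = i \sqrt{2}$ ($O{\left(C \right)} = \sqrt{-2} = i \sqrt{2}$)
$H = -1$ ($H = - \frac{5}{5} = \left(-5\right) \frac{1}{5} = -1$)
$o{\left(l \right)} = \frac{191}{97}$ ($o{\left(l \right)} = 2 - \frac{\left(-18\right) \frac{1}{-194}}{3} = 2 - \frac{\left(-18\right) \left(- \frac{1}{194}\right)}{3} = 2 - \frac{3}{97} = \frac{191}{97}$)
$o{\left(V{\left(H \right)} \right)} - O{\left(7 \right)} = \frac{191}{97} - i \sqrt{2}$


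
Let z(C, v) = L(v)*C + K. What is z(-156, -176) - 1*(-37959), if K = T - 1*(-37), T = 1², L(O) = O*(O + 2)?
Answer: -4739347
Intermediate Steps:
L(O) = O*(2 + O)
T = 1
K = 38 (K = 1 - 1*(-37) = 1 + 37 = 38)
z(C, v) = 38 + C*v*(2 + v) (z(C, v) = (v*(2 + v))*C + 38 = C*v*(2 + v) + 38 = 38 + C*v*(2 + v))
z(-156, -176) - 1*(-37959) = (38 - 156*(-176)*(2 - 176)) - 1*(-37959) = (38 - 156*(-176)*(-174)) + 37959 = (38 - 4777344) + 37959 = -4777306 + 37959 = -4739347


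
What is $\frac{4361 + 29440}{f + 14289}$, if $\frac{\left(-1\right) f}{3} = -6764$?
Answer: $\frac{11267}{11527} \approx 0.97744$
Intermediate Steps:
$f = 20292$ ($f = \left(-3\right) \left(-6764\right) = 20292$)
$\frac{4361 + 29440}{f + 14289} = \frac{4361 + 29440}{20292 + 14289} = \frac{33801}{34581} = 33801 \cdot \frac{1}{34581} = \frac{11267}{11527}$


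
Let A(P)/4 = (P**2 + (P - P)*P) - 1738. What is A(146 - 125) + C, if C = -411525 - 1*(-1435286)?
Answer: 1018573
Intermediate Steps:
C = 1023761 (C = -411525 + 1435286 = 1023761)
A(P) = -6952 + 4*P**2 (A(P) = 4*((P**2 + (P - P)*P) - 1738) = 4*((P**2 + 0*P) - 1738) = 4*((P**2 + 0) - 1738) = 4*(P**2 - 1738) = 4*(-1738 + P**2) = -6952 + 4*P**2)
A(146 - 125) + C = (-6952 + 4*(146 - 125)**2) + 1023761 = (-6952 + 4*21**2) + 1023761 = (-6952 + 4*441) + 1023761 = (-6952 + 1764) + 1023761 = -5188 + 1023761 = 1018573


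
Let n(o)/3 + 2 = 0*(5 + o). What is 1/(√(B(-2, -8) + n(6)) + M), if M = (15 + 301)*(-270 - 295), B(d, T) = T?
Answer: -89270/15938265807 - I*√14/31876531614 ≈ -5.601e-6 - 1.1738e-10*I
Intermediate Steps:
n(o) = -6 (n(o) = -6 + 3*(0*(5 + o)) = -6 + 3*0 = -6 + 0 = -6)
M = -178540 (M = 316*(-565) = -178540)
1/(√(B(-2, -8) + n(6)) + M) = 1/(√(-8 - 6) - 178540) = 1/(√(-14) - 178540) = 1/(I*√14 - 178540) = 1/(-178540 + I*√14)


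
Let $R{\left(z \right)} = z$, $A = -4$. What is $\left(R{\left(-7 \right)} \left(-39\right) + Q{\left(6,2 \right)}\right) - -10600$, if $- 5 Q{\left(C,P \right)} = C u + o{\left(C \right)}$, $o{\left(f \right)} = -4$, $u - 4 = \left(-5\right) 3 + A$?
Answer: $\frac{54459}{5} \approx 10892.0$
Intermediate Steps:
$u = -15$ ($u = 4 - 19 = -15$)
$Q{\left(C,P \right)} = \frac{4}{5} + 3 C$ ($Q{\left(C,P \right)} = - \frac{C \left(-15\right) - 4}{5} = - \frac{- 15 C - 4}{5} = - \frac{-4 - 15 C}{5} = \frac{4}{5} + 3 C$)
$\left(R{\left(-7 \right)} \left(-39\right) + Q{\left(6,2 \right)}\right) - -10600 = \left(\left(-7\right) \left(-39\right) + \left(\frac{4}{5} + 3 \cdot 6\right)\right) - -10600 = \left(273 + \left(\frac{4}{5} + 18\right)\right) + 10600 = \left(273 + \frac{94}{5}\right) + 10600 = \frac{1459}{5} + 10600 = \frac{54459}{5}$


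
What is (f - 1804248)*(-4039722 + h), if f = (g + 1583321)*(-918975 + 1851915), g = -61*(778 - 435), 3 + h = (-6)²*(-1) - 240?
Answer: -5888793472544665872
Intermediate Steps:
h = -279 (h = -3 + ((-6)²*(-1) - 240) = -3 + (36*(-1) - 240) = -3 + (-36 - 240) = -3 - 276 = -279)
g = -20923 (g = -61*343 = -20923)
f = 1457623590120 (f = (-20923 + 1583321)*(-918975 + 1851915) = 1562398*932940 = 1457623590120)
(f - 1804248)*(-4039722 + h) = (1457623590120 - 1804248)*(-4039722 - 279) = 1457621785872*(-4040001) = -5888793472544665872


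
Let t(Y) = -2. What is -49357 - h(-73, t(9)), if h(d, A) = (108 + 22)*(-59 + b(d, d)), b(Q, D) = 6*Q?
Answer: 15253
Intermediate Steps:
h(d, A) = -7670 + 780*d (h(d, A) = (108 + 22)*(-59 + 6*d) = 130*(-59 + 6*d) = -7670 + 780*d)
-49357 - h(-73, t(9)) = -49357 - (-7670 + 780*(-73)) = -49357 - (-7670 - 56940) = -49357 - 1*(-64610) = -49357 + 64610 = 15253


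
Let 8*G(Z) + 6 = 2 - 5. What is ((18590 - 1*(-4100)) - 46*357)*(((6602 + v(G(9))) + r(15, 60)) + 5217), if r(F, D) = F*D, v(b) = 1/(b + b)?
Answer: 717479156/9 ≈ 7.9720e+7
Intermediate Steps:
G(Z) = -9/8 (G(Z) = -3/4 + (2 - 5)/8 = -3/4 + (1/8)*(-3) = -3/4 - 3/8 = -9/8)
v(b) = 1/(2*b)
r(F, D) = D*F
((18590 - 1*(-4100)) - 46*357)*(((6602 + v(G(9))) + r(15, 60)) + 5217) = ((18590 - 1*(-4100)) - 46*357)*(((6602 + 1/(2*(-9/8))) + 60*15) + 5217) = ((18590 + 4100) - 16422)*(((6602 + (1/2)*(-8/9)) + 900) + 5217) = (22690 - 16422)*(((6602 - 4/9) + 900) + 5217) = 6268*((59414/9 + 900) + 5217) = 6268*(67514/9 + 5217) = 6268*(114467/9) = 717479156/9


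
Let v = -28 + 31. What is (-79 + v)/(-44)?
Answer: 19/11 ≈ 1.7273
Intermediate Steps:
v = 3
(-79 + v)/(-44) = (-79 + 3)/(-44) = -1/44*(-76) = 19/11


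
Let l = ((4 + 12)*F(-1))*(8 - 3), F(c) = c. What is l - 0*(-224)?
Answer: -80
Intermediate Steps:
l = -80 (l = ((4 + 12)*(-1))*(8 - 3) = (16*(-1))*5 = -16*5 = -80)
l - 0*(-224) = -80 - 0*(-224) = -80 - 1*0 = -80 + 0 = -80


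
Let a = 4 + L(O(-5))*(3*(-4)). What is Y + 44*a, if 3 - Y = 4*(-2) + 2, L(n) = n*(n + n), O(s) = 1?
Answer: -871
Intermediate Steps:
L(n) = 2*n**2 (L(n) = n*(2*n) = 2*n**2)
Y = 9 (Y = 3 - (4*(-2) + 2) = 3 - (-8 + 2) = 3 - 1*(-6) = 3 + 6 = 9)
a = -20 (a = 4 + (2*1**2)*(3*(-4)) = 4 + (2*1)*(-12) = 4 + 2*(-12) = 4 - 24 = -20)
Y + 44*a = 9 + 44*(-20) = 9 - 880 = -871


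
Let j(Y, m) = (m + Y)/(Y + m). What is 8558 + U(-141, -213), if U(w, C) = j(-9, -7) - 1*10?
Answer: 8549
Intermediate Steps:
j(Y, m) = 1 (j(Y, m) = (Y + m)/(Y + m) = 1)
U(w, C) = -9 (U(w, C) = 1 - 1*10 = 1 - 10 = -9)
8558 + U(-141, -213) = 8558 - 9 = 8549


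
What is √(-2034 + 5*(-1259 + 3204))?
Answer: √7691 ≈ 87.698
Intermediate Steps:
√(-2034 + 5*(-1259 + 3204)) = √(-2034 + 5*1945) = √(-2034 + 9725) = √7691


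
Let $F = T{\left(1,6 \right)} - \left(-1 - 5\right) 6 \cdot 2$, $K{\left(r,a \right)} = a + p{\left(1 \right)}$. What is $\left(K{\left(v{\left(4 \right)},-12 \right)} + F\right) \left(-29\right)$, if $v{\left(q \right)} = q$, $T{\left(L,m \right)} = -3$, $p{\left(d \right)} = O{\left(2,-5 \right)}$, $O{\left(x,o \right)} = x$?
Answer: $-1711$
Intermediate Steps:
$p{\left(d \right)} = 2$
$K{\left(r,a \right)} = 2 + a$ ($K{\left(r,a \right)} = a + 2 = 2 + a$)
$F = 69$ ($F = -3 - \left(-1 - 5\right) 6 \cdot 2 = -3 - \left(-6\right) 6 \cdot 2 = -3 - \left(-36\right) 2 = -3 - -72 = -3 + 72 = 69$)
$\left(K{\left(v{\left(4 \right)},-12 \right)} + F\right) \left(-29\right) = \left(\left(2 - 12\right) + 69\right) \left(-29\right) = \left(-10 + 69\right) \left(-29\right) = 59 \left(-29\right) = -1711$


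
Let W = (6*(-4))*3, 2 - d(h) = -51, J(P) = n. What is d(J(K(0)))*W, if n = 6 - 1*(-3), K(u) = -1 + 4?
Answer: -3816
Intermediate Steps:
K(u) = 3
n = 9 (n = 6 + 3 = 9)
J(P) = 9
d(h) = 53 (d(h) = 2 - 1*(-51) = 2 + 51 = 53)
W = -72 (W = -24*3 = -72)
d(J(K(0)))*W = 53*(-72) = -3816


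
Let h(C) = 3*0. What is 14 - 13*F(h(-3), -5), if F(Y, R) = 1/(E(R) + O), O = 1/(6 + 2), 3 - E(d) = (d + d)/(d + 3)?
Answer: 314/15 ≈ 20.933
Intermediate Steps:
E(d) = 3 - 2*d/(3 + d) (E(d) = 3 - (d + d)/(d + 3) = 3 - 2*d/(3 + d))
h(C) = 0
O = ⅛ (O = 1/8 = ⅛ ≈ 0.12500)
F(Y, R) = 1/(⅛ + (9 + R)/(3 + R)) (F(Y, R) = 1/((9 + R)/(3 + R) + ⅛) = 1/(⅛ + (9 + R)/(3 + R)))
14 - 13*F(h(-3), -5) = 14 - 104*(3 - 5)/(3*(25 + 3*(-5))) = 14 - 104*(-2)/(3*(25 - 15)) = 14 - 104*(-2)/(3*10) = 14 - 13*(-8/15) = 14 + 104/15 = 314/15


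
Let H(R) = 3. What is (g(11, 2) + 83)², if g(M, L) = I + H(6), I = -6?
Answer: 6400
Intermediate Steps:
g(M, L) = -3 (g(M, L) = -6 + 3 = -3)
(g(11, 2) + 83)² = (-3 + 83)² = 80² = 6400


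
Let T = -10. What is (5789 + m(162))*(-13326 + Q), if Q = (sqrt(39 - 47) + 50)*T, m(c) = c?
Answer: -82278526 - 119020*I*sqrt(2) ≈ -8.2279e+7 - 1.6832e+5*I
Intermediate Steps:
Q = -500 - 20*I*sqrt(2) (Q = (sqrt(39 - 47) + 50)*(-10) = (sqrt(-8) + 50)*(-10) = (2*I*sqrt(2) + 50)*(-10) = (50 + 2*I*sqrt(2))*(-10) = -500 - 20*I*sqrt(2) ≈ -500.0 - 28.284*I)
(5789 + m(162))*(-13326 + Q) = (5789 + 162)*(-13326 + (-500 - 20*I*sqrt(2))) = 5951*(-13826 - 20*I*sqrt(2)) = -82278526 - 119020*I*sqrt(2)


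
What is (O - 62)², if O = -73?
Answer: 18225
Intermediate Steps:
(O - 62)² = (-73 - 62)² = (-135)² = 18225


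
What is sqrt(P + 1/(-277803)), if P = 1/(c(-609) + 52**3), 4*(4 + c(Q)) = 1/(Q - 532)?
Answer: sqrt(12403216240898943362745)/59423603969655 ≈ 0.0018742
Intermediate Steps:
c(Q) = -4 + 1/(4*(-532 + Q)) (c(Q) = -4 + 1/(4*(Q - 532)) = -4 + 1/(4*(-532 + Q)))
P = 4564/641716655 (P = 1/((8513 - 16*(-609))/(4*(-532 - 609)) + 52**3) = 1/((1/4)*(8513 + 9744)/(-1141) + 140608) = 1/((1/4)*(-1/1141)*18257 + 140608) = 1/(-18257/4564 + 140608) = 1/(641716655/4564) = 4564/641716655 ≈ 7.1122e-6)
sqrt(P + 1/(-277803)) = sqrt(4564/641716655 + 1/(-277803)) = sqrt(4564/641716655 - 1/277803) = sqrt(626176237/178270811908965) = sqrt(12403216240898943362745)/59423603969655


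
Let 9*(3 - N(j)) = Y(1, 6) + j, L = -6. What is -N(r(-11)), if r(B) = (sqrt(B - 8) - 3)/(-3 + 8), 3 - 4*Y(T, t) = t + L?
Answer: -179/60 + I*sqrt(19)/45 ≈ -2.9833 + 0.096864*I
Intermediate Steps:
Y(T, t) = 9/4 - t/4 (Y(T, t) = 3/4 - (t - 6)/4 = 3/4 - (-6 + t)/4 = 3/4 + (3/2 - t/4) = 9/4 - t/4)
r(B) = -3/5 + sqrt(-8 + B)/5 (r(B) = (sqrt(-8 + B) - 3)/5 = (-3 + sqrt(-8 + B))*(1/5) = -3/5 + sqrt(-8 + B)/5)
N(j) = 35/12 - j/9 (N(j) = 3 - ((9/4 - 1/4*6) + j)/9 = 3 - ((9/4 - 3/2) + j)/9 = 3 - (3/4 + j)/9 = 3 + (-1/12 - j/9) = 35/12 - j/9)
-N(r(-11)) = -(35/12 - (-3/5 + sqrt(-8 - 11)/5)/9) = -(35/12 - (-3/5 + sqrt(-19)/5)/9) = -(35/12 - (-3/5 + (I*sqrt(19))/5)/9) = -(35/12 - (-3/5 + I*sqrt(19)/5)/9) = -(35/12 + (1/15 - I*sqrt(19)/45)) = -(179/60 - I*sqrt(19)/45) = -179/60 + I*sqrt(19)/45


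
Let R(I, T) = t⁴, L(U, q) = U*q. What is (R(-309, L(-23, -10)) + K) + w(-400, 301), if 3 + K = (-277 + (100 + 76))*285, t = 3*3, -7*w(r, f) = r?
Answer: -155189/7 ≈ -22170.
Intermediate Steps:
w(r, f) = -r/7
t = 9
K = -28788 (K = -3 + (-277 + (100 + 76))*285 = -3 + (-277 + 176)*285 = -3 - 101*285 = -3 - 28785 = -28788)
R(I, T) = 6561 (R(I, T) = 9⁴ = 6561)
(R(-309, L(-23, -10)) + K) + w(-400, 301) = (6561 - 28788) - ⅐*(-400) = -22227 + 400/7 = -155189/7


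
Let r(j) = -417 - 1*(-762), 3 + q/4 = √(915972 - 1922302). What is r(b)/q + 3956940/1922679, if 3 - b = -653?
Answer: 5*(-13685355*I + 351728*√1006330)/(854524*(√1006330 + 3*I)) ≈ 2.0578 - 0.085978*I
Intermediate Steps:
b = 656 (b = 3 - 1*(-653) = 3 + 653 = 656)
q = -12 + 4*I*√1006330 (q = -12 + 4*√(915972 - 1922302) = -12 + 4*√(-1006330) = -12 + 4*(I*√1006330) = -12 + 4*I*√1006330 ≈ -12.0 + 4012.6*I)
r(j) = 345 (r(j) = -417 + 762 = 345)
r(b)/q + 3956940/1922679 = 345/(-12 + 4*I*√1006330) + 3956940/1922679 = 345/(-12 + 4*I*√1006330) + 3956940*(1/1922679) = 345/(-12 + 4*I*√1006330) + 439660/213631 = 439660/213631 + 345/(-12 + 4*I*√1006330)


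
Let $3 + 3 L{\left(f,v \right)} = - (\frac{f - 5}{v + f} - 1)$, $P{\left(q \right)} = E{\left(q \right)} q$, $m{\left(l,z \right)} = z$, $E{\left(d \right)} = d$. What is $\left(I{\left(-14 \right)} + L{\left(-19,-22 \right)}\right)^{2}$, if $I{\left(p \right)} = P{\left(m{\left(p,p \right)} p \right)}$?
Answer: $\frac{22326210903844}{15129} \approx 1.4757 \cdot 10^{9}$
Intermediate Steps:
$P{\left(q \right)} = q^{2}$ ($P{\left(q \right)} = q q = q^{2}$)
$I{\left(p \right)} = p^{4}$ ($I{\left(p \right)} = \left(p p\right)^{2} = \left(p^{2}\right)^{2} = p^{4}$)
$L{\left(f,v \right)} = - \frac{2}{3} - \frac{-5 + f}{3 \left(f + v\right)}$ ($L{\left(f,v \right)} = -1 + \frac{\left(-1\right) \left(\frac{f - 5}{v + f} - 1\right)}{3} = -1 + \frac{\left(-1\right) \left(\frac{-5 + f}{f + v} - 1\right)}{3} = -1 + \frac{\left(-1\right) \left(-1 + \frac{-5 + f}{f + v}\right)}{3} = -1 + \frac{1 - \frac{-5 + f}{f + v}}{3} = -1 - \left(- \frac{1}{3} + \frac{-5 + f}{3 \left(f + v\right)}\right) = - \frac{2}{3} - \frac{-5 + f}{3 \left(f + v\right)}$)
$\left(I{\left(-14 \right)} + L{\left(-19,-22 \right)}\right)^{2} = \left(\left(-14\right)^{4} + \frac{\frac{5}{3} - -19 - - \frac{44}{3}}{-19 - 22}\right)^{2} = \left(38416 + \frac{\frac{5}{3} + 19 + \frac{44}{3}}{-41}\right)^{2} = \left(38416 - \frac{106}{123}\right)^{2} = \left(\frac{4725062}{123}\right)^{2} = \frac{22326210903844}{15129}$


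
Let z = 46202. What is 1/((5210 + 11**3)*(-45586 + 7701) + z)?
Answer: -1/247759583 ≈ -4.0362e-9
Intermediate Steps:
1/((5210 + 11**3)*(-45586 + 7701) + z) = 1/((5210 + 11**3)*(-45586 + 7701) + 46202) = 1/((5210 + 1331)*(-37885) + 46202) = 1/(6541*(-37885) + 46202) = 1/(-247805785 + 46202) = 1/(-247759583) = -1/247759583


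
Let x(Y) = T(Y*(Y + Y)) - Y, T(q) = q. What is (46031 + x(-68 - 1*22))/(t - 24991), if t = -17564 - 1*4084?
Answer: -62321/46639 ≈ -1.3362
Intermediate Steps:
t = -21648 (t = -17564 - 4084 = -21648)
x(Y) = -Y + 2*Y² (x(Y) = Y*(Y + Y) - Y = Y*(2*Y) - Y = 2*Y² - Y = -Y + 2*Y²)
(46031 + x(-68 - 1*22))/(t - 24991) = (46031 + (-68 - 1*22)*(-1 + 2*(-68 - 1*22)))/(-21648 - 24991) = (46031 + (-68 - 22)*(-1 + 2*(-68 - 22)))/(-46639) = (46031 - 90*(-1 + 2*(-90)))*(-1/46639) = (46031 - 90*(-1 - 180))*(-1/46639) = (46031 - 90*(-181))*(-1/46639) = (46031 + 16290)*(-1/46639) = 62321*(-1/46639) = -62321/46639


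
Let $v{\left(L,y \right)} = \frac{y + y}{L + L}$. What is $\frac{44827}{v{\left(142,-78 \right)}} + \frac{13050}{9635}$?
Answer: $- \frac{6132993869}{75153} \approx -81607.0$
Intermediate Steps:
$v{\left(L,y \right)} = \frac{y}{L}$ ($v{\left(L,y \right)} = \frac{2 y}{2 L} = 2 y \frac{1}{2 L} = \frac{y}{L}$)
$\frac{44827}{v{\left(142,-78 \right)}} + \frac{13050}{9635} = \frac{44827}{\left(-78\right) \frac{1}{142}} + \frac{13050}{9635} = \frac{44827}{\left(-78\right) \frac{1}{142}} + 13050 \cdot \frac{1}{9635} = \frac{44827}{- \frac{39}{71}} + \frac{2610}{1927} = 44827 \left(- \frac{71}{39}\right) + \frac{2610}{1927} = - \frac{3182717}{39} + \frac{2610}{1927} = - \frac{6132993869}{75153}$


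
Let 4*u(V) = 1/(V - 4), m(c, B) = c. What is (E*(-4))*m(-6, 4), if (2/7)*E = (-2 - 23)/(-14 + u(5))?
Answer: 1680/11 ≈ 152.73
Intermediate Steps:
u(V) = 1/(4*(-4 + V)) (u(V) = 1/(4*(V - 4)) = 1/(4*(-4 + V)))
E = 70/11 (E = 7*((-2 - 23)/(-14 + 1/(4*(-4 + 5))))/2 = 7*(-25/(-14 + (¼)/1))/2 = 7*(-25/(-14 + (¼)*1))/2 = 7*(-25/(-14 + ¼))/2 = 7*(-25/(-55/4))/2 = 7*(-25*(-4/55))/2 = (7/2)*(20/11) = 70/11 ≈ 6.3636)
(E*(-4))*m(-6, 4) = ((70/11)*(-4))*(-6) = -280/11*(-6) = 1680/11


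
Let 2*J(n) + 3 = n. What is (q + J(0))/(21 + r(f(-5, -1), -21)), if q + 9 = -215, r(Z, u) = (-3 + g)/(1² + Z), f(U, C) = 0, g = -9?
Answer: -451/18 ≈ -25.056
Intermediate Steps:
J(n) = -3/2 + n/2
r(Z, u) = -12/(1 + Z) (r(Z, u) = (-3 - 9)/(1² + Z) = -12/(1 + Z))
q = -224 (q = -9 - 215 = -224)
(q + J(0))/(21 + r(f(-5, -1), -21)) = (-224 + (-3/2 + (½)*0))/(21 - 12/(1 + 0)) = (-224 + (-3/2 + 0))/(21 - 12/1) = (-224 - 3/2)/(21 - 12*1) = -451/(2*(21 - 12)) = -451/2/9 = -451/2*⅑ = -451/18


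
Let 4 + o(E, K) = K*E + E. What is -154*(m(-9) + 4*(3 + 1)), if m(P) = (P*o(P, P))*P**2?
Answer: 7631624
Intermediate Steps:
o(E, K) = -4 + E + E*K (o(E, K) = -4 + (K*E + E) = -4 + (E*K + E) = -4 + (E + E*K) = -4 + E + E*K)
m(P) = P**3*(-4 + P + P**2) (m(P) = (P*(-4 + P + P*P))*P**2 = (P*(-4 + P + P**2))*P**2 = P**3*(-4 + P + P**2))
-154*(m(-9) + 4*(3 + 1)) = -154*((-9)**3*(-4 - 9 + (-9)**2) + 4*(3 + 1)) = -154*(-729*(-4 - 9 + 81) + 4*4) = -154*(-729*68 + 16) = -154*(-49572 + 16) = -154*(-49556) = 7631624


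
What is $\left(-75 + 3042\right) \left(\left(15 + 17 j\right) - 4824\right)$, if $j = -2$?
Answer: $-14369181$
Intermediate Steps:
$\left(-75 + 3042\right) \left(\left(15 + 17 j\right) - 4824\right) = \left(-75 + 3042\right) \left(\left(15 + 17 \left(-2\right)\right) - 4824\right) = 2967 \left(\left(15 - 34\right) - 4824\right) = 2967 \left(-19 - 4824\right) = 2967 \left(-4843\right) = -14369181$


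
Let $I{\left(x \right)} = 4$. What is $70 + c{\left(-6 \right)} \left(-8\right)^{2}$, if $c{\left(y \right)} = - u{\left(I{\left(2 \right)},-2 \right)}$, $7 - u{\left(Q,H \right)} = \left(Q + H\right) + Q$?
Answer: $6$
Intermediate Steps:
$u{\left(Q,H \right)} = 7 - H - 2 Q$ ($u{\left(Q,H \right)} = 7 - \left(\left(Q + H\right) + Q\right) = 7 - \left(\left(H + Q\right) + Q\right) = 7 - \left(H + 2 Q\right) = 7 - H - 2 Q$)
$c{\left(y \right)} = -1$ ($c{\left(y \right)} = - (7 - -2 - 8) = - (7 + 2 - 8) = \left(-1\right) 1 = -1$)
$70 + c{\left(-6 \right)} \left(-8\right)^{2} = 70 - \left(-8\right)^{2} = 70 - 64 = 6$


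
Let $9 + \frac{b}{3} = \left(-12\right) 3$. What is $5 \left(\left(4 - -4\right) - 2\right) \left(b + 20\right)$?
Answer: $-3450$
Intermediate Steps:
$b = -135$ ($b = -27 + 3 \left(\left(-12\right) 3\right) = -27 + 3 \left(-36\right) = -27 - 108 = -135$)
$5 \left(\left(4 - -4\right) - 2\right) \left(b + 20\right) = 5 \left(\left(4 - -4\right) - 2\right) \left(-135 + 20\right) = 5 \left(\left(4 + 4\right) - 2\right) \left(-115\right) = 5 \left(8 - 2\right) \left(-115\right) = 5 \cdot 6 \left(-115\right) = 30 \left(-115\right) = -3450$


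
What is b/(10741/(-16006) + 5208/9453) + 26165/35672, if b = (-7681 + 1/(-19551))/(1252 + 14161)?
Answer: 926949002754086843/189868453730428200 ≈ 4.8821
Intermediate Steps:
b = -150171232/301339563 (b = (-7681 - 1/19551)/15413 = -150171232/19551*1/15413 = -150171232/301339563 ≈ -0.49835)
b/(10741/(-16006) + 5208/9453) + 26165/35672 = -150171232/(301339563*(10741/(-16006) + 5208/9453)) + 26165/35672 = -150171232/(301339563*(10741*(-1/16006) + 5208*(1/9453))) + 26165*(1/35672) = -150171232/(301339563*(-10741/16006 + 1736/3151)) + 26165/35672 = -150171232/(301339563*(-6058475/50434906)) + 26165/35672 = -150171232/301339563*(-50434906/6058475) + 26165/35672 = 7573871969824192/1825658208946425 + 26165/35672 = 926949002754086843/189868453730428200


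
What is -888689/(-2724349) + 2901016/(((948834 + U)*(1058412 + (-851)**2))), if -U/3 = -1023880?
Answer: 3184598418737341901/9762635468320083069 ≈ 0.32620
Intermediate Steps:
U = 3071640 (U = -3*(-1023880) = 3071640)
-888689/(-2724349) + 2901016/(((948834 + U)*(1058412 + (-851)**2))) = -888689/(-2724349) + 2901016/(((948834 + 3071640)*(1058412 + (-851)**2))) = -888689*(-1/2724349) + 2901016/((4020474*(1058412 + 724201))) = 888689/2724349 + 2901016/((4020474*1782613)) = 888689/2724349 + 2901016/7166949218562 = 888689/2724349 + 2901016*(1/7166949218562) = 888689/2724349 + 1450508/3583474609281 = 3184598418737341901/9762635468320083069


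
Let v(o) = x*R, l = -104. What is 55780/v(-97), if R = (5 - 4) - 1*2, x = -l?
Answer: -13945/26 ≈ -536.35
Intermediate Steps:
x = 104 (x = -1*(-104) = 104)
R = -1 (R = 1 - 2 = -1)
v(o) = -104 (v(o) = 104*(-1) = -104)
55780/v(-97) = 55780/(-104) = 55780*(-1/104) = -13945/26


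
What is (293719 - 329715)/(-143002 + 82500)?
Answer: 17998/30251 ≈ 0.59496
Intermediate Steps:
(293719 - 329715)/(-143002 + 82500) = -35996/(-60502) = -35996*(-1/60502) = 17998/30251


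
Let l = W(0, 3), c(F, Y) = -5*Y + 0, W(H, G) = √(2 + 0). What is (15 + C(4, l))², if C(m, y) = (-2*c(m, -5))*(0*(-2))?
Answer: 225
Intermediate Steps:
W(H, G) = √2
c(F, Y) = -5*Y
l = √2 ≈ 1.4142
C(m, y) = 0 (C(m, y) = (-(-10)*(-5))*(0*(-2)) = -2*25*0 = -50*0 = 0)
(15 + C(4, l))² = (15 + 0)² = 15² = 225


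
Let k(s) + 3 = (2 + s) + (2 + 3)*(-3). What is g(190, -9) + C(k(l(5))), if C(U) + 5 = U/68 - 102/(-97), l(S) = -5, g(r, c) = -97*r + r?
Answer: -120339121/6596 ≈ -18244.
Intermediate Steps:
g(r, c) = -96*r
k(s) = -16 + s (k(s) = -3 + ((2 + s) + (2 + 3)*(-3)) = -3 + ((2 + s) + 5*(-3)) = -3 + ((2 + s) - 15) = -3 + (-13 + s) = -16 + s)
C(U) = -383/97 + U/68 (C(U) = -5 + (U/68 - 102/(-97)) = -5 + (U*(1/68) - 102*(-1/97)) = -5 + (U/68 + 102/97) = -5 + (102/97 + U/68) = -383/97 + U/68)
g(190, -9) + C(k(l(5))) = -96*190 + (-383/97 + (-16 - 5)/68) = -18240 + (-383/97 + (1/68)*(-21)) = -18240 + (-383/97 - 21/68) = -18240 - 28081/6596 = -120339121/6596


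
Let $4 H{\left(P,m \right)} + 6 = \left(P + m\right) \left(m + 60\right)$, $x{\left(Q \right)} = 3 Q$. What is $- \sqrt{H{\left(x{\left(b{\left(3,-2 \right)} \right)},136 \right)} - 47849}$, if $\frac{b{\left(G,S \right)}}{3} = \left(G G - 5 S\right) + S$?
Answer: $- \frac{i \sqrt{134758}}{2} \approx - 183.55 i$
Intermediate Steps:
$b{\left(G,S \right)} = - 12 S + 3 G^{2}$ ($b{\left(G,S \right)} = 3 \left(\left(G G - 5 S\right) + S\right) = 3 \left(\left(G^{2} - 5 S\right) + S\right) = 3 \left(G^{2} - 4 S\right) = - 12 S + 3 G^{2}$)
$H{\left(P,m \right)} = - \frac{3}{2} + \frac{\left(60 + m\right) \left(P + m\right)}{4}$ ($H{\left(P,m \right)} = - \frac{3}{2} + \frac{\left(P + m\right) \left(m + 60\right)}{4} = - \frac{3}{2} + \frac{\left(P + m\right) \left(60 + m\right)}{4} = - \frac{3}{2} + \frac{\left(60 + m\right) \left(P + m\right)}{4}$)
$- \sqrt{H{\left(x{\left(b{\left(3,-2 \right)} \right)},136 \right)} - 47849} = - \sqrt{\left(- \frac{3}{2} + 15 \cdot 3 \left(\left(-12\right) \left(-2\right) + 3 \cdot 3^{2}\right) + 15 \cdot 136 + \frac{136^{2}}{4} + \frac{1}{4} \cdot 3 \left(\left(-12\right) \left(-2\right) + 3 \cdot 3^{2}\right) 136\right) - 47849} = - \sqrt{\left(- \frac{3}{2} + 15 \cdot 3 \left(24 + 3 \cdot 9\right) + 2040 + \frac{1}{4} \cdot 18496 + \frac{1}{4} \cdot 3 \left(24 + 3 \cdot 9\right) 136\right) - 47849} = - \sqrt{\left(- \frac{3}{2} + 15 \cdot 3 \left(24 + 27\right) + 2040 + 4624 + \frac{1}{4} \cdot 3 \left(24 + 27\right) 136\right) - 47849} = - \sqrt{\left(- \frac{3}{2} + 15 \cdot 3 \cdot 51 + 2040 + 4624 + \frac{1}{4} \cdot 3 \cdot 51 \cdot 136\right) - 47849} = - \sqrt{\left(- \frac{3}{2} + 15 \cdot 153 + 2040 + 4624 + \frac{1}{4} \cdot 153 \cdot 136\right) - 47849} = - \sqrt{\left(- \frac{3}{2} + 2295 + 2040 + 4624 + 5202\right) - 47849} = - \sqrt{\frac{28319}{2} - 47849} = - \sqrt{- \frac{67379}{2}} = - \frac{i \sqrt{134758}}{2}$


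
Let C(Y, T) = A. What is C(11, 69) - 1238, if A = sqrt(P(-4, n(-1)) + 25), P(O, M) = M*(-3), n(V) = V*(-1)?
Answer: -1238 + sqrt(22) ≈ -1233.3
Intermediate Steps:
n(V) = -V
P(O, M) = -3*M
A = sqrt(22) (A = sqrt(-(-3)*(-1) + 25) = sqrt(-3*1 + 25) = sqrt(-3 + 25) = sqrt(22) ≈ 4.6904)
C(Y, T) = sqrt(22)
C(11, 69) - 1238 = sqrt(22) - 1238 = -1238 + sqrt(22)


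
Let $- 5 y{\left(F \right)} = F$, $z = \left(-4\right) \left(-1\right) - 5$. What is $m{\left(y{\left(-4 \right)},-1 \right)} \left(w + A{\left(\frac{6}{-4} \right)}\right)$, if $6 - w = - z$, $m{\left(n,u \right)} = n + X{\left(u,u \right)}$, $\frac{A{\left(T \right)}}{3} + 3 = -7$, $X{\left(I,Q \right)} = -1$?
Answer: $5$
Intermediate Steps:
$z = -1$ ($z = 4 - 5 = -1$)
$A{\left(T \right)} = -30$ ($A{\left(T \right)} = -9 + 3 \left(-7\right) = -9 - 21 = -30$)
$y{\left(F \right)} = - \frac{F}{5}$
$m{\left(n,u \right)} = -1 + n$ ($m{\left(n,u \right)} = n - 1 = -1 + n$)
$w = 5$ ($w = 6 - \left(-1\right) \left(-1\right) = 6 - 1 = 5$)
$m{\left(y{\left(-4 \right)},-1 \right)} \left(w + A{\left(\frac{6}{-4} \right)}\right) = \left(-1 - - \frac{4}{5}\right) \left(5 - 30\right) = \left(-1 + \frac{4}{5}\right) \left(-25\right) = \left(- \frac{1}{5}\right) \left(-25\right) = 5$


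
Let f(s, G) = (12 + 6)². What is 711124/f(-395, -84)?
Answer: 177781/81 ≈ 2194.8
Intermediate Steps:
f(s, G) = 324 (f(s, G) = 18² = 324)
711124/f(-395, -84) = 711124/324 = 711124*(1/324) = 177781/81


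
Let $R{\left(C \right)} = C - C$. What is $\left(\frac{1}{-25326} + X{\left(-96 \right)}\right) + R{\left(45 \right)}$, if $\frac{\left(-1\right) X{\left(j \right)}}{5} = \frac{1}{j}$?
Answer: $\frac{21089}{405216} \approx 0.052044$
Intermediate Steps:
$R{\left(C \right)} = 0$
$X{\left(j \right)} = - \frac{5}{j}$
$\left(\frac{1}{-25326} + X{\left(-96 \right)}\right) + R{\left(45 \right)} = \left(\frac{1}{-25326} - \frac{5}{-96}\right) + 0 = \left(- \frac{1}{25326} - - \frac{5}{96}\right) + 0 = \left(- \frac{1}{25326} + \frac{5}{96}\right) + 0 = \frac{21089}{405216} + 0 = \frac{21089}{405216}$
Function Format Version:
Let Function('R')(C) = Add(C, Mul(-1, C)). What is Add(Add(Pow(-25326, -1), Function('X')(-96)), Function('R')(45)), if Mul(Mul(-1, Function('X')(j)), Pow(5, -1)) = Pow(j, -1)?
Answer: Rational(21089, 405216) ≈ 0.052044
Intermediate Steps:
Function('R')(C) = 0
Function('X')(j) = Mul(-5, Pow(j, -1))
Add(Add(Pow(-25326, -1), Function('X')(-96)), Function('R')(45)) = Add(Add(Pow(-25326, -1), Mul(-5, Pow(-96, -1))), 0) = Add(Add(Rational(-1, 25326), Mul(-5, Rational(-1, 96))), 0) = Add(Add(Rational(-1, 25326), Rational(5, 96)), 0) = Add(Rational(21089, 405216), 0) = Rational(21089, 405216)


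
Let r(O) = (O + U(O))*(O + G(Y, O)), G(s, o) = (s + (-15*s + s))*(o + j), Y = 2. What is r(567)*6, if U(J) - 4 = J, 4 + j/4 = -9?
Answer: -87555444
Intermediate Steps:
j = -52 (j = -16 + 4*(-9) = -16 - 36 = -52)
U(J) = 4 + J
G(s, o) = -13*s*(-52 + o) (G(s, o) = (s + (-15*s + s))*(o - 52) = (s - 14*s)*(-52 + o) = (-13*s)*(-52 + o) = -13*s*(-52 + o))
r(O) = (4 + 2*O)*(1352 - 25*O) (r(O) = (O + (4 + O))*(O + 13*2*(52 - O)) = (4 + 2*O)*(O + (1352 - 26*O)) = (4 + 2*O)*(1352 - 25*O))
r(567)*6 = (5408 - 50*567**2 + 2604*567)*6 = (5408 - 50*321489 + 1476468)*6 = (5408 - 16074450 + 1476468)*6 = -14592574*6 = -87555444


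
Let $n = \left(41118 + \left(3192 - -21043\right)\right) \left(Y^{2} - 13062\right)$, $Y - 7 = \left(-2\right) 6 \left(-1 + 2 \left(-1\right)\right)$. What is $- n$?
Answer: $732803189$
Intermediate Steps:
$Y = 43$ ($Y = 7 + \left(-2\right) 6 \left(-1 + 2 \left(-1\right)\right) = 7 - 12 \left(-1 - 2\right) = 7 - -36 = 7 + 36 = 43$)
$n = -732803189$ ($n = \left(41118 + \left(3192 - -21043\right)\right) \left(43^{2} - 13062\right) = \left(41118 + \left(3192 + 21043\right)\right) \left(1849 - 13062\right) = \left(41118 + 24235\right) \left(-11213\right) = 65353 \left(-11213\right) = -732803189$)
$- n = \left(-1\right) \left(-732803189\right) = 732803189$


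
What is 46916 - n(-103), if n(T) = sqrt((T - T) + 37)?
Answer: 46916 - sqrt(37) ≈ 46910.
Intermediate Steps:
n(T) = sqrt(37) (n(T) = sqrt(0 + 37) = sqrt(37))
46916 - n(-103) = 46916 - sqrt(37)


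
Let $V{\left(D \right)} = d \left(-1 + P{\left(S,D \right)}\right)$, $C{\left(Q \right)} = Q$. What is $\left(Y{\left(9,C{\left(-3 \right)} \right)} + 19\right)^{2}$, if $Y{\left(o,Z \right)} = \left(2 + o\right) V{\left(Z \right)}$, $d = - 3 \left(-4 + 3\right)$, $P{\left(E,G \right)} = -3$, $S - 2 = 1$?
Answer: $12769$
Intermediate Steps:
$S = 3$ ($S = 2 + 1 = 3$)
$d = 3$ ($d = \left(-3\right) \left(-1\right) = 3$)
$V{\left(D \right)} = -12$ ($V{\left(D \right)} = 3 \left(-1 - 3\right) = 3 \left(-4\right) = -12$)
$Y{\left(o,Z \right)} = -24 - 12 o$ ($Y{\left(o,Z \right)} = \left(2 + o\right) \left(-12\right) = -24 - 12 o$)
$\left(Y{\left(9,C{\left(-3 \right)} \right)} + 19\right)^{2} = \left(\left(-24 - 108\right) + 19\right)^{2} = \left(-132 + 19\right)^{2} = \left(-113\right)^{2} = 12769$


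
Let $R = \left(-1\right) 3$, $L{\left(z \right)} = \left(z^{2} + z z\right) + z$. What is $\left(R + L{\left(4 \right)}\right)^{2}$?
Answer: $1089$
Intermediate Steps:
$L{\left(z \right)} = z + 2 z^{2}$ ($L{\left(z \right)} = \left(z^{2} + z^{2}\right) + z = 2 z^{2} + z = z + 2 z^{2}$)
$R = -3$
$\left(R + L{\left(4 \right)}\right)^{2} = \left(-3 + 4 \left(1 + 2 \cdot 4\right)\right)^{2} = \left(-3 + 4 \left(1 + 8\right)\right)^{2} = \left(-3 + 4 \cdot 9\right)^{2} = \left(-3 + 36\right)^{2} = 33^{2} = 1089$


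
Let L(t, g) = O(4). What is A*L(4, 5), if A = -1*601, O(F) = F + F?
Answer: -4808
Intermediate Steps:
O(F) = 2*F
L(t, g) = 8 (L(t, g) = 2*4 = 8)
A = -601
A*L(4, 5) = -601*8 = -4808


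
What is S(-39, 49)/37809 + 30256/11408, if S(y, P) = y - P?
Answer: 2304325/869607 ≈ 2.6498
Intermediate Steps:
S(-39, 49)/37809 + 30256/11408 = (-39 - 1*49)/37809 + 30256/11408 = (-39 - 49)*(1/37809) + 30256*(1/11408) = -88*1/37809 + 61/23 = -88/37809 + 61/23 = 2304325/869607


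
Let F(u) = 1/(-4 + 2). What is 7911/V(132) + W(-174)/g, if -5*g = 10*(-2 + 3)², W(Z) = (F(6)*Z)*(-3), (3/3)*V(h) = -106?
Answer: 2961/53 ≈ 55.868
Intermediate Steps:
V(h) = -106
F(u) = -½ (F(u) = 1/(-2) = -½)
W(Z) = 3*Z/2 (W(Z) = -Z/2*(-3) = 3*Z/2)
g = -2 (g = -2*(-2 + 3)² = -2*1² = -2 ≈ -2.0000)
7911/V(132) + W(-174)/g = 7911/(-106) + ((3/2)*(-174))/(-2) = 7911*(-1/106) - 261*(-½) = -7911/106 + 261/2 = 2961/53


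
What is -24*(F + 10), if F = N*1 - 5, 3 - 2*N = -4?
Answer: -204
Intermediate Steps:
N = 7/2 (N = 3/2 - ½*(-4) = 3/2 + 2 = 7/2 ≈ 3.5000)
F = -3/2 (F = (7/2)*1 - 5 = 7/2 - 5 = -3/2 ≈ -1.5000)
-24*(F + 10) = -24*(-3/2 + 10) = -24*17/2 = -204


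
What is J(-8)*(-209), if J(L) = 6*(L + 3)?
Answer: 6270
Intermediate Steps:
J(L) = 18 + 6*L (J(L) = 6*(3 + L) = 18 + 6*L)
J(-8)*(-209) = (18 + 6*(-8))*(-209) = (18 - 48)*(-209) = -30*(-209) = 6270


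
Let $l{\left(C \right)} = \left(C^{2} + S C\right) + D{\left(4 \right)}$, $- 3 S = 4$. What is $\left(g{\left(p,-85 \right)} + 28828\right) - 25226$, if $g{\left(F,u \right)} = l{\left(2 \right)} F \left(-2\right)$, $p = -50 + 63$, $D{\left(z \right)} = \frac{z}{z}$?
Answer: $\frac{10624}{3} \approx 3541.3$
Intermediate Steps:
$D{\left(z \right)} = 1$
$S = - \frac{4}{3}$ ($S = \left(- \frac{1}{3}\right) 4 = - \frac{4}{3} \approx -1.3333$)
$p = 13$
$l{\left(C \right)} = 1 + C^{2} - \frac{4 C}{3}$ ($l{\left(C \right)} = \left(C^{2} - \frac{4 C}{3}\right) + 1 = 1 + C^{2} - \frac{4 C}{3}$)
$g{\left(F,u \right)} = - \frac{14 F}{3}$ ($g{\left(F,u \right)} = \left(1 + 2^{2} - \frac{8}{3}\right) F \left(-2\right) = \left(1 + 4 - \frac{8}{3}\right) F \left(-2\right) = \frac{7 F}{3} \left(-2\right) = - \frac{14 F}{3}$)
$\left(g{\left(p,-85 \right)} + 28828\right) - 25226 = \left(\left(- \frac{14}{3}\right) 13 + 28828\right) - 25226 = \left(- \frac{182}{3} + 28828\right) - 25226 = \frac{86302}{3} - 25226 = \frac{10624}{3}$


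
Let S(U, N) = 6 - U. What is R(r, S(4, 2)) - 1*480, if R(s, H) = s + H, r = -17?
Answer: -495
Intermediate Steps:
R(s, H) = H + s
R(r, S(4, 2)) - 1*480 = ((6 - 1*4) - 17) - 1*480 = ((6 - 4) - 17) - 480 = (2 - 17) - 480 = -15 - 480 = -495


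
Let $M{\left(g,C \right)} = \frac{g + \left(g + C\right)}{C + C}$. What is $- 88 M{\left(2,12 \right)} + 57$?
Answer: $- \frac{5}{3} \approx -1.6667$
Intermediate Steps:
$M{\left(g,C \right)} = \frac{C + 2 g}{2 C}$ ($M{\left(g,C \right)} = \frac{g + \left(C + g\right)}{2 C} = \left(C + 2 g\right) \frac{1}{2 C} = \frac{C + 2 g}{2 C}$)
$- 88 M{\left(2,12 \right)} + 57 = - 88 \frac{2 + \frac{1}{2} \cdot 12}{12} + 57 = - 88 \frac{2 + 6}{12} + 57 = - 88 \cdot \frac{1}{12} \cdot 8 + 57 = \left(-88\right) \frac{2}{3} + 57 = - \frac{176}{3} + 57 = - \frac{5}{3}$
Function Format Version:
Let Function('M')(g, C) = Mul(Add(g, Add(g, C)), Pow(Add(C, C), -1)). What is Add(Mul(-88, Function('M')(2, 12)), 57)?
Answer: Rational(-5, 3) ≈ -1.6667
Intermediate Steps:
Function('M')(g, C) = Mul(Rational(1, 2), Pow(C, -1), Add(C, Mul(2, g))) (Function('M')(g, C) = Mul(Add(g, Add(C, g)), Pow(Mul(2, C), -1)) = Mul(Add(C, Mul(2, g)), Mul(Rational(1, 2), Pow(C, -1))) = Mul(Rational(1, 2), Pow(C, -1), Add(C, Mul(2, g))))
Add(Mul(-88, Function('M')(2, 12)), 57) = Add(Mul(-88, Mul(Pow(12, -1), Add(2, Mul(Rational(1, 2), 12)))), 57) = Add(Mul(-88, Mul(Rational(1, 12), Add(2, 6))), 57) = Add(Mul(-88, Mul(Rational(1, 12), 8)), 57) = Add(Mul(-88, Rational(2, 3)), 57) = Add(Rational(-176, 3), 57) = Rational(-5, 3)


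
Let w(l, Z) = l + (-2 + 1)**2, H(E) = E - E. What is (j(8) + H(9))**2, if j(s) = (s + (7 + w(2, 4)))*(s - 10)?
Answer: 1296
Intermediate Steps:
H(E) = 0
w(l, Z) = 1 + l (w(l, Z) = l + (-1)**2 = l + 1 = 1 + l)
j(s) = (-10 + s)*(10 + s) (j(s) = (s + (7 + (1 + 2)))*(s - 10) = (s + (7 + 3))*(-10 + s) = (s + 10)*(-10 + s) = (10 + s)*(-10 + s) = (-10 + s)*(10 + s))
(j(8) + H(9))**2 = ((-100 + 8**2) + 0)**2 = ((-100 + 64) + 0)**2 = (-36 + 0)**2 = (-36)**2 = 1296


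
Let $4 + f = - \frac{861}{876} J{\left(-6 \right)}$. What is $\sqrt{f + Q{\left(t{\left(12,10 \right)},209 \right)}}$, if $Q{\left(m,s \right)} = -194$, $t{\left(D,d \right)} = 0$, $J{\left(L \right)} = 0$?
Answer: $3 i \sqrt{22} \approx 14.071 i$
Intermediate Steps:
$f = -4$ ($f = -4 + - \frac{861}{876} \cdot 0 = -4 + \left(-861\right) \frac{1}{876} \cdot 0 = -4 - 0 = -4 + 0 = -4$)
$\sqrt{f + Q{\left(t{\left(12,10 \right)},209 \right)}} = \sqrt{-4 - 194} = \sqrt{-198} = 3 i \sqrt{22}$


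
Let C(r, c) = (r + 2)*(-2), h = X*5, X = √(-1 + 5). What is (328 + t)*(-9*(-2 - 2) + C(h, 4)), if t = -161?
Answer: 2004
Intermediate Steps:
X = 2 (X = √4 = 2)
h = 10 (h = 2*5 = 10)
C(r, c) = -4 - 2*r (C(r, c) = (2 + r)*(-2) = -4 - 2*r)
(328 + t)*(-9*(-2 - 2) + C(h, 4)) = (328 - 161)*(-9*(-2 - 2) + (-4 - 2*10)) = 167*(-9*(-4) + (-4 - 20)) = 167*(36 - 24) = 167*12 = 2004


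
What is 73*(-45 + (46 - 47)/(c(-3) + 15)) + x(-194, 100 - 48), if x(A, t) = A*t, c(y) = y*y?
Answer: -321025/24 ≈ -13376.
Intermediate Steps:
c(y) = y²
73*(-45 + (46 - 47)/(c(-3) + 15)) + x(-194, 100 - 48) = 73*(-45 + (46 - 47)/((-3)² + 15)) - 194*(100 - 48) = 73*(-45 - 1/(9 + 15)) - 194*52 = 73*(-45 - 1/24) - 10088 = 73*(-1081/24) - 10088 = -78913/24 - 10088 = -321025/24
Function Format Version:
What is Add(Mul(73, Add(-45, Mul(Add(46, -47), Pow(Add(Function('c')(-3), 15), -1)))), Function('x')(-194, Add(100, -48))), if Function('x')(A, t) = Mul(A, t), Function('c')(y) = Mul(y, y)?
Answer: Rational(-321025, 24) ≈ -13376.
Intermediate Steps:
Function('c')(y) = Pow(y, 2)
Add(Mul(73, Add(-45, Mul(Add(46, -47), Pow(Add(Function('c')(-3), 15), -1)))), Function('x')(-194, Add(100, -48))) = Add(Mul(73, Add(-45, Mul(Add(46, -47), Pow(Add(Pow(-3, 2), 15), -1)))), Mul(-194, Add(100, -48))) = Add(Mul(73, Add(-45, Mul(-1, Pow(Add(9, 15), -1)))), Mul(-194, 52)) = Add(Mul(73, Add(-45, Mul(-1, Pow(24, -1)))), -10088) = Add(Mul(73, Add(-45, Mul(-1, Rational(1, 24)))), -10088) = Add(Mul(73, Add(-45, Rational(-1, 24))), -10088) = Add(Mul(73, Rational(-1081, 24)), -10088) = Add(Rational(-78913, 24), -10088) = Rational(-321025, 24)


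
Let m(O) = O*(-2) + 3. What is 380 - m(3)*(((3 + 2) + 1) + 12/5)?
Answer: 2026/5 ≈ 405.20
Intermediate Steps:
m(O) = 3 - 2*O (m(O) = -2*O + 3 = 3 - 2*O)
380 - m(3)*(((3 + 2) + 1) + 12/5) = 380 - (3 - 2*3)*(((3 + 2) + 1) + 12/5) = 380 - (3 - 6)*((5 + 1) + 12*(⅕)) = 380 - (-3)*(6 + 12/5) = 380 - (-3)*42/5 = 380 - 1*(-126/5) = 380 + 126/5 = 2026/5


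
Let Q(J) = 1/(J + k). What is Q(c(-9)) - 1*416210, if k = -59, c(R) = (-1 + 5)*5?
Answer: -16232191/39 ≈ -4.1621e+5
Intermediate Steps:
c(R) = 20 (c(R) = 4*5 = 20)
Q(J) = 1/(-59 + J) (Q(J) = 1/(J - 59) = 1/(-59 + J))
Q(c(-9)) - 1*416210 = 1/(-59 + 20) - 1*416210 = 1/(-39) - 416210 = -1/39 - 416210 = -16232191/39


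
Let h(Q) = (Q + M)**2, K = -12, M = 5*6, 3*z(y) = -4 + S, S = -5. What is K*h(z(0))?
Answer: -8748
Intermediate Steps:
z(y) = -3 (z(y) = (-4 - 5)/3 = (1/3)*(-9) = -3)
M = 30
h(Q) = (30 + Q)**2 (h(Q) = (Q + 30)**2 = (30 + Q)**2)
K*h(z(0)) = -12*(30 - 3)**2 = -12*27**2 = -12*729 = -8748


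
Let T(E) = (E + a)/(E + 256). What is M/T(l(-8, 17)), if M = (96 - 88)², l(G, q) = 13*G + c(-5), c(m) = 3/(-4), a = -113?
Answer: -38720/871 ≈ -44.455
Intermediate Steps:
c(m) = -¾ (c(m) = 3*(-¼) = -¾)
l(G, q) = -¾ + 13*G (l(G, q) = 13*G - ¾ = -¾ + 13*G)
M = 64 (M = 8² = 64)
T(E) = (-113 + E)/(256 + E) (T(E) = (E - 113)/(E + 256) = (-113 + E)/(256 + E))
M/T(l(-8, 17)) = 64/(((-113 + (-¾ + 13*(-8)))/(256 + (-¾ + 13*(-8))))) = 64/(((-113 + (-¾ - 104))/(256 + (-¾ - 104)))) = 64/(((-113 - 419/4)/(256 - 419/4))) = 64/((-871/4/(605/4))) = 64/(((4/605)*(-871/4))) = 64/(-871/605) = 64*(-605/871) = -38720/871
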